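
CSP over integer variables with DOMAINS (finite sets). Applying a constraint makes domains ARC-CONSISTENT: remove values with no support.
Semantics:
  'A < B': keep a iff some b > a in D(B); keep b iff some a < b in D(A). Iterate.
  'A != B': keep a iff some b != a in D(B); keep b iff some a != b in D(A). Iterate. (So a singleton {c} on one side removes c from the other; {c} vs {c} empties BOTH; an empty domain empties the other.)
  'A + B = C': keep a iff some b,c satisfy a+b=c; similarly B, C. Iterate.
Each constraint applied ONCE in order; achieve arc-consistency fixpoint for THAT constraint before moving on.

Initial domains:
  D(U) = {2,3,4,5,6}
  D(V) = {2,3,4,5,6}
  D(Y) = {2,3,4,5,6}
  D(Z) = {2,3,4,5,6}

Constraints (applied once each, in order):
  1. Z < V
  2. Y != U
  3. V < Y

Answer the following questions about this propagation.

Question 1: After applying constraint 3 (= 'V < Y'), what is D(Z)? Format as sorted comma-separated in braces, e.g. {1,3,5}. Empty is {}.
Constraint 1 (Z < V) on D(Z)={2,3,4,5,6} D(V)={2,3,4,5,6}: Z {2,3,4,5,6}->{2,3,4,5}; V {2,3,4,5,6}->{3,4,5,6}
Constraint 2 (Y != U) on D(Y)={2,3,4,5,6} D(U)={2,3,4,5,6}: no change
Constraint 3 (V < Y) on D(V)={3,4,5,6} D(Y)={2,3,4,5,6}: V {3,4,5,6}->{3,4,5}; Y {2,3,4,5,6}->{4,5,6}
So after constraint 3: D(Z) = {2,3,4,5}

Answer: {2,3,4,5}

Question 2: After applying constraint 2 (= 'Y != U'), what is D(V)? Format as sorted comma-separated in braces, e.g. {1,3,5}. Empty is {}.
Constraint 1 (Z < V) on D(Z)={2,3,4,5,6} D(V)={2,3,4,5,6}: Z {2,3,4,5,6}->{2,3,4,5}; V {2,3,4,5,6}->{3,4,5,6}
Constraint 2 (Y != U) on D(Y)={2,3,4,5,6} D(U)={2,3,4,5,6}: no change
So after constraint 2: D(V) = {3,4,5,6}

Answer: {3,4,5,6}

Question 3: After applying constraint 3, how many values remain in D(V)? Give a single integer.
Answer: 3

Derivation:
Constraint 1 (Z < V) on D(Z)={2,3,4,5,6} D(V)={2,3,4,5,6}: Z {2,3,4,5,6}->{2,3,4,5}; V {2,3,4,5,6}->{3,4,5,6}
Constraint 2 (Y != U) on D(Y)={2,3,4,5,6} D(U)={2,3,4,5,6}: no change
Constraint 3 (V < Y) on D(V)={3,4,5,6} D(Y)={2,3,4,5,6}: V {3,4,5,6}->{3,4,5}; Y {2,3,4,5,6}->{4,5,6}
So after constraint 3: D(V)={3,4,5}, size = 3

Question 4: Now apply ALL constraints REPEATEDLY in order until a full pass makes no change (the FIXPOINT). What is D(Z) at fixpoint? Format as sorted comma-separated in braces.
pass 0 (initial): D(Z)={2,3,4,5,6}
pass 1: V {2,3,4,5,6}->{3,4,5}; Y {2,3,4,5,6}->{4,5,6}; Z {2,3,4,5,6}->{2,3,4,5}
pass 2: Z {2,3,4,5}->{2,3,4}
pass 3: no change
Fixpoint after 3 passes: D(Z) = {2,3,4}

Answer: {2,3,4}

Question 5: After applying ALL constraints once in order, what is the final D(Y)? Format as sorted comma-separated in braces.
Answer: {4,5,6}

Derivation:
Constraint 1 (Z < V) on D(Z)={2,3,4,5,6} D(V)={2,3,4,5,6}: Z {2,3,4,5,6}->{2,3,4,5}; V {2,3,4,5,6}->{3,4,5,6}
Constraint 2 (Y != U) on D(Y)={2,3,4,5,6} D(U)={2,3,4,5,6}: no change
Constraint 3 (V < Y) on D(V)={3,4,5,6} D(Y)={2,3,4,5,6}: V {3,4,5,6}->{3,4,5}; Y {2,3,4,5,6}->{4,5,6}
So after all 3 constraints: D(Y) = {4,5,6}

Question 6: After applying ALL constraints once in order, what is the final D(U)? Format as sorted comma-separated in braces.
Answer: {2,3,4,5,6}

Derivation:
Constraint 1 (Z < V) on D(Z)={2,3,4,5,6} D(V)={2,3,4,5,6}: Z {2,3,4,5,6}->{2,3,4,5}; V {2,3,4,5,6}->{3,4,5,6}
Constraint 2 (Y != U) on D(Y)={2,3,4,5,6} D(U)={2,3,4,5,6}: no change
Constraint 3 (V < Y) on D(V)={3,4,5,6} D(Y)={2,3,4,5,6}: V {3,4,5,6}->{3,4,5}; Y {2,3,4,5,6}->{4,5,6}
So after all 3 constraints: D(U) = {2,3,4,5,6}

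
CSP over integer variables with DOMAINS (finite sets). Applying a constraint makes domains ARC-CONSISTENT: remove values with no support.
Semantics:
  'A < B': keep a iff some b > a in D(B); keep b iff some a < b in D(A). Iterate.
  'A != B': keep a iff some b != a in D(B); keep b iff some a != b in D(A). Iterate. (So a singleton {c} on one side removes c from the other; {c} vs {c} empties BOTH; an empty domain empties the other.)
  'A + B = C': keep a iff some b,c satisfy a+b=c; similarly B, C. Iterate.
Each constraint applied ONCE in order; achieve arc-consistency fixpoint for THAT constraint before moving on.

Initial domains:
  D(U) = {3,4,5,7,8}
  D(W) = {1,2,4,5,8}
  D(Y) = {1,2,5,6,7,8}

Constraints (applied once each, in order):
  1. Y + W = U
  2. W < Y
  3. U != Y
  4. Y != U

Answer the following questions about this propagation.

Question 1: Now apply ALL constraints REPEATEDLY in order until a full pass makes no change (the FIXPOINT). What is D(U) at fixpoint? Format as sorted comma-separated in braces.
Answer: {3,4,7,8}

Derivation:
pass 0 (initial): D(U)={3,4,5,7,8}
pass 1: W {1,2,4,5,8}->{1,2,4,5}; Y {1,2,5,6,7,8}->{2,5,6,7}
pass 2: U {3,4,5,7,8}->{3,4,7,8}; W {1,2,4,5}->{1,2,5}
pass 3: no change
Fixpoint after 3 passes: D(U) = {3,4,7,8}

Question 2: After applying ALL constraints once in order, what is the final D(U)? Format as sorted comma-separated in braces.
Constraint 1 (Y + W = U) on D(Y)={1,2,5,6,7,8} D(W)={1,2,4,5,8} D(U)={3,4,5,7,8}: Y {1,2,5,6,7,8}->{1,2,5,6,7}; W {1,2,4,5,8}->{1,2,4,5}
Constraint 2 (W < Y) on D(W)={1,2,4,5} D(Y)={1,2,5,6,7}: Y {1,2,5,6,7}->{2,5,6,7}
Constraint 3 (U != Y) on D(U)={3,4,5,7,8} D(Y)={2,5,6,7}: no change
Constraint 4 (Y != U) on D(Y)={2,5,6,7} D(U)={3,4,5,7,8}: no change
So after all 4 constraints: D(U) = {3,4,5,7,8}

Answer: {3,4,5,7,8}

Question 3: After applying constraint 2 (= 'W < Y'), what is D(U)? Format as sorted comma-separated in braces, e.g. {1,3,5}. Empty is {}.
Constraint 1 (Y + W = U) on D(Y)={1,2,5,6,7,8} D(W)={1,2,4,5,8} D(U)={3,4,5,7,8}: Y {1,2,5,6,7,8}->{1,2,5,6,7}; W {1,2,4,5,8}->{1,2,4,5}
Constraint 2 (W < Y) on D(W)={1,2,4,5} D(Y)={1,2,5,6,7}: Y {1,2,5,6,7}->{2,5,6,7}
So after constraint 2: D(U) = {3,4,5,7,8}

Answer: {3,4,5,7,8}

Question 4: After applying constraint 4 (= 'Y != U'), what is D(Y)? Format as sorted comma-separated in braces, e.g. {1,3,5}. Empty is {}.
Constraint 1 (Y + W = U) on D(Y)={1,2,5,6,7,8} D(W)={1,2,4,5,8} D(U)={3,4,5,7,8}: Y {1,2,5,6,7,8}->{1,2,5,6,7}; W {1,2,4,5,8}->{1,2,4,5}
Constraint 2 (W < Y) on D(W)={1,2,4,5} D(Y)={1,2,5,6,7}: Y {1,2,5,6,7}->{2,5,6,7}
Constraint 3 (U != Y) on D(U)={3,4,5,7,8} D(Y)={2,5,6,7}: no change
Constraint 4 (Y != U) on D(Y)={2,5,6,7} D(U)={3,4,5,7,8}: no change
So after constraint 4: D(Y) = {2,5,6,7}

Answer: {2,5,6,7}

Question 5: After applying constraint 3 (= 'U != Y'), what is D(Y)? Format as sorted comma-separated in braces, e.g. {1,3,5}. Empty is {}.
Answer: {2,5,6,7}

Derivation:
Constraint 1 (Y + W = U) on D(Y)={1,2,5,6,7,8} D(W)={1,2,4,5,8} D(U)={3,4,5,7,8}: Y {1,2,5,6,7,8}->{1,2,5,6,7}; W {1,2,4,5,8}->{1,2,4,5}
Constraint 2 (W < Y) on D(W)={1,2,4,5} D(Y)={1,2,5,6,7}: Y {1,2,5,6,7}->{2,5,6,7}
Constraint 3 (U != Y) on D(U)={3,4,5,7,8} D(Y)={2,5,6,7}: no change
So after constraint 3: D(Y) = {2,5,6,7}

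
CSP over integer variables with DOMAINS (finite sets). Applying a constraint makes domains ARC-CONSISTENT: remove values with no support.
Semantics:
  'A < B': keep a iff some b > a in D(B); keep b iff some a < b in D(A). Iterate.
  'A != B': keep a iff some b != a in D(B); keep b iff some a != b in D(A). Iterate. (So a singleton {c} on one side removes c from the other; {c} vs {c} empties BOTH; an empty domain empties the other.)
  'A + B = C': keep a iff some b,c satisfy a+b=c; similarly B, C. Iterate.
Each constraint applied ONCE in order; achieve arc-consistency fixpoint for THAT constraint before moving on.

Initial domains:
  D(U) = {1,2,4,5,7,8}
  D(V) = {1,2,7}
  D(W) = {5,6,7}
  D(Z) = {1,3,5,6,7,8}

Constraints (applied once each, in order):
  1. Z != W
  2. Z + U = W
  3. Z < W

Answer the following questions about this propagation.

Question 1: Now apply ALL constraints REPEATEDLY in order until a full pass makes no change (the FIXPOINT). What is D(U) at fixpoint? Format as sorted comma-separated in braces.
Answer: {1,2,4,5}

Derivation:
pass 0 (initial): D(U)={1,2,4,5,7,8}
pass 1: U {1,2,4,5,7,8}->{1,2,4,5}; Z {1,3,5,6,7,8}->{1,3,5,6}
pass 2: no change
Fixpoint after 2 passes: D(U) = {1,2,4,5}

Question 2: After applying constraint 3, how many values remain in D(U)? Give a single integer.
Answer: 4

Derivation:
Constraint 1 (Z != W) on D(Z)={1,3,5,6,7,8} D(W)={5,6,7}: no change
Constraint 2 (Z + U = W) on D(Z)={1,3,5,6,7,8} D(U)={1,2,4,5,7,8} D(W)={5,6,7}: Z {1,3,5,6,7,8}->{1,3,5,6}; U {1,2,4,5,7,8}->{1,2,4,5}
Constraint 3 (Z < W) on D(Z)={1,3,5,6} D(W)={5,6,7}: no change
So after constraint 3: D(U)={1,2,4,5}, size = 4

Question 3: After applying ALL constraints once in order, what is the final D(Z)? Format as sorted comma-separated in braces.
Constraint 1 (Z != W) on D(Z)={1,3,5,6,7,8} D(W)={5,6,7}: no change
Constraint 2 (Z + U = W) on D(Z)={1,3,5,6,7,8} D(U)={1,2,4,5,7,8} D(W)={5,6,7}: Z {1,3,5,6,7,8}->{1,3,5,6}; U {1,2,4,5,7,8}->{1,2,4,5}
Constraint 3 (Z < W) on D(Z)={1,3,5,6} D(W)={5,6,7}: no change
So after all 3 constraints: D(Z) = {1,3,5,6}

Answer: {1,3,5,6}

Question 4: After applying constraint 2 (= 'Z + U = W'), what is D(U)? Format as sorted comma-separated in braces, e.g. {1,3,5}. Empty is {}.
Constraint 1 (Z != W) on D(Z)={1,3,5,6,7,8} D(W)={5,6,7}: no change
Constraint 2 (Z + U = W) on D(Z)={1,3,5,6,7,8} D(U)={1,2,4,5,7,8} D(W)={5,6,7}: Z {1,3,5,6,7,8}->{1,3,5,6}; U {1,2,4,5,7,8}->{1,2,4,5}
So after constraint 2: D(U) = {1,2,4,5}

Answer: {1,2,4,5}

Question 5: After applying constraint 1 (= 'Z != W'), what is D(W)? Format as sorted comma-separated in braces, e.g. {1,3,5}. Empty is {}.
Answer: {5,6,7}

Derivation:
Constraint 1 (Z != W) on D(Z)={1,3,5,6,7,8} D(W)={5,6,7}: no change
So after constraint 1: D(W) = {5,6,7}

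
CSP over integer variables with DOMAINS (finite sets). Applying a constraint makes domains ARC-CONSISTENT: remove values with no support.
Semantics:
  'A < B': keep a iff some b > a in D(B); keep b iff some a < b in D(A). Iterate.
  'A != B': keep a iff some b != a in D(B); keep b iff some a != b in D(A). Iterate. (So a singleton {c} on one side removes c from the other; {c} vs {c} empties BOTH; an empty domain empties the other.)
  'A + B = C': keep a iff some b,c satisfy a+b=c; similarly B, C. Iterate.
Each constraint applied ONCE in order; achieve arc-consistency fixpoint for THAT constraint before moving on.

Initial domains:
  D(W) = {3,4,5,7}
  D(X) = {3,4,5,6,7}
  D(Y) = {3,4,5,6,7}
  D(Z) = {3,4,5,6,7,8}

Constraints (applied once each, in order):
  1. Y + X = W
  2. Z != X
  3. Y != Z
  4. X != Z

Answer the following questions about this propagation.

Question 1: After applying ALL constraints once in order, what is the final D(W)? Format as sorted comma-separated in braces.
Answer: {7}

Derivation:
Constraint 1 (Y + X = W) on D(Y)={3,4,5,6,7} D(X)={3,4,5,6,7} D(W)={3,4,5,7}: Y {3,4,5,6,7}->{3,4}; X {3,4,5,6,7}->{3,4}; W {3,4,5,7}->{7}
Constraint 2 (Z != X) on D(Z)={3,4,5,6,7,8} D(X)={3,4}: no change
Constraint 3 (Y != Z) on D(Y)={3,4} D(Z)={3,4,5,6,7,8}: no change
Constraint 4 (X != Z) on D(X)={3,4} D(Z)={3,4,5,6,7,8}: no change
So after all 4 constraints: D(W) = {7}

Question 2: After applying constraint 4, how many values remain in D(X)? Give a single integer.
Constraint 1 (Y + X = W) on D(Y)={3,4,5,6,7} D(X)={3,4,5,6,7} D(W)={3,4,5,7}: Y {3,4,5,6,7}->{3,4}; X {3,4,5,6,7}->{3,4}; W {3,4,5,7}->{7}
Constraint 2 (Z != X) on D(Z)={3,4,5,6,7,8} D(X)={3,4}: no change
Constraint 3 (Y != Z) on D(Y)={3,4} D(Z)={3,4,5,6,7,8}: no change
Constraint 4 (X != Z) on D(X)={3,4} D(Z)={3,4,5,6,7,8}: no change
So after constraint 4: D(X)={3,4}, size = 2

Answer: 2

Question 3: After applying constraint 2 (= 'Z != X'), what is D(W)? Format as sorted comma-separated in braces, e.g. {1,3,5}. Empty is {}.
Answer: {7}

Derivation:
Constraint 1 (Y + X = W) on D(Y)={3,4,5,6,7} D(X)={3,4,5,6,7} D(W)={3,4,5,7}: Y {3,4,5,6,7}->{3,4}; X {3,4,5,6,7}->{3,4}; W {3,4,5,7}->{7}
Constraint 2 (Z != X) on D(Z)={3,4,5,6,7,8} D(X)={3,4}: no change
So after constraint 2: D(W) = {7}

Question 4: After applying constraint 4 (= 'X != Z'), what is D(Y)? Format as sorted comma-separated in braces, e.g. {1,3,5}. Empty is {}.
Answer: {3,4}

Derivation:
Constraint 1 (Y + X = W) on D(Y)={3,4,5,6,7} D(X)={3,4,5,6,7} D(W)={3,4,5,7}: Y {3,4,5,6,7}->{3,4}; X {3,4,5,6,7}->{3,4}; W {3,4,5,7}->{7}
Constraint 2 (Z != X) on D(Z)={3,4,5,6,7,8} D(X)={3,4}: no change
Constraint 3 (Y != Z) on D(Y)={3,4} D(Z)={3,4,5,6,7,8}: no change
Constraint 4 (X != Z) on D(X)={3,4} D(Z)={3,4,5,6,7,8}: no change
So after constraint 4: D(Y) = {3,4}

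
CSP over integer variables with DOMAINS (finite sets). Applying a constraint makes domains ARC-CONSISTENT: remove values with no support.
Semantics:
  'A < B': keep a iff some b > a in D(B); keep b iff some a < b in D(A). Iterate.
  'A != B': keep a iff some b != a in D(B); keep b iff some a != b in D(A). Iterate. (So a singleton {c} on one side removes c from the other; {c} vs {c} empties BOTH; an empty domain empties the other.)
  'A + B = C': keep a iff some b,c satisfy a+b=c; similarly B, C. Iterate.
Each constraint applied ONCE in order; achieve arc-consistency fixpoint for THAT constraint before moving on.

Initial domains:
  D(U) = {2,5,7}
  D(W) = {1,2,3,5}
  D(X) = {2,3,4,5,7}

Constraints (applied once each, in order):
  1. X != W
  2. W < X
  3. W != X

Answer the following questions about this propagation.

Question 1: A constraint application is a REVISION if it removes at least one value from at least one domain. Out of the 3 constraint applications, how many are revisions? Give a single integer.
Answer: 0

Derivation:
Constraint 1 (X != W) on D(X)={2,3,4,5,7} D(W)={1,2,3,5}: no change => not a revision
Constraint 2 (W < X) on D(W)={1,2,3,5} D(X)={2,3,4,5,7}: no change => not a revision
Constraint 3 (W != X) on D(W)={1,2,3,5} D(X)={2,3,4,5,7}: no change => not a revision
Total revisions = 0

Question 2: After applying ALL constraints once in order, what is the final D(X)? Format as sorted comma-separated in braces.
Answer: {2,3,4,5,7}

Derivation:
Constraint 1 (X != W) on D(X)={2,3,4,5,7} D(W)={1,2,3,5}: no change
Constraint 2 (W < X) on D(W)={1,2,3,5} D(X)={2,3,4,5,7}: no change
Constraint 3 (W != X) on D(W)={1,2,3,5} D(X)={2,3,4,5,7}: no change
So after all 3 constraints: D(X) = {2,3,4,5,7}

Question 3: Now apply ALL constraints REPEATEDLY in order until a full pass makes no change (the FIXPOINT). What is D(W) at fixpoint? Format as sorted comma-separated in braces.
pass 0 (initial): D(W)={1,2,3,5}
pass 1: no change
Fixpoint after 1 passes: D(W) = {1,2,3,5}

Answer: {1,2,3,5}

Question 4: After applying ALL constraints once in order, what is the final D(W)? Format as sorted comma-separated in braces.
Answer: {1,2,3,5}

Derivation:
Constraint 1 (X != W) on D(X)={2,3,4,5,7} D(W)={1,2,3,5}: no change
Constraint 2 (W < X) on D(W)={1,2,3,5} D(X)={2,3,4,5,7}: no change
Constraint 3 (W != X) on D(W)={1,2,3,5} D(X)={2,3,4,5,7}: no change
So after all 3 constraints: D(W) = {1,2,3,5}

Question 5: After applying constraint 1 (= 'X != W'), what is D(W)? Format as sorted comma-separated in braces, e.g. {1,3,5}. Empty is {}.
Answer: {1,2,3,5}

Derivation:
Constraint 1 (X != W) on D(X)={2,3,4,5,7} D(W)={1,2,3,5}: no change
So after constraint 1: D(W) = {1,2,3,5}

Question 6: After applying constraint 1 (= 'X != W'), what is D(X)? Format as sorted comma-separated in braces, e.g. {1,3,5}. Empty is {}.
Constraint 1 (X != W) on D(X)={2,3,4,5,7} D(W)={1,2,3,5}: no change
So after constraint 1: D(X) = {2,3,4,5,7}

Answer: {2,3,4,5,7}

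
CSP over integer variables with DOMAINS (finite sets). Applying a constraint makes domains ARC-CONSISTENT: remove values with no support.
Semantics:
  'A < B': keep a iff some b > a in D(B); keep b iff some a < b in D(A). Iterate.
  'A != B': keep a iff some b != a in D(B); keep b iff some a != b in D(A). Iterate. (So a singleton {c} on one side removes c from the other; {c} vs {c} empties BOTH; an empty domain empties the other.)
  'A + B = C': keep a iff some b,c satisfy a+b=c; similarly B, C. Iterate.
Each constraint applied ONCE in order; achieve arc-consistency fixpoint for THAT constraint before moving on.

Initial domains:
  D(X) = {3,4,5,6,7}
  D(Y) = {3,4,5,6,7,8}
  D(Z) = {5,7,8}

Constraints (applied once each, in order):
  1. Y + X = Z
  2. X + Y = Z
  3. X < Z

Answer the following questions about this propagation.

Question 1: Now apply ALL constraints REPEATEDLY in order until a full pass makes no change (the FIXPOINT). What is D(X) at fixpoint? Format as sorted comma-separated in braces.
pass 0 (initial): D(X)={3,4,5,6,7}
pass 1: X {3,4,5,6,7}->{3,4,5}; Y {3,4,5,6,7,8}->{3,4,5}; Z {5,7,8}->{7,8}
pass 2: no change
Fixpoint after 2 passes: D(X) = {3,4,5}

Answer: {3,4,5}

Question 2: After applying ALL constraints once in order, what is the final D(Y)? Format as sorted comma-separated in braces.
Constraint 1 (Y + X = Z) on D(Y)={3,4,5,6,7,8} D(X)={3,4,5,6,7} D(Z)={5,7,8}: Y {3,4,5,6,7,8}->{3,4,5}; X {3,4,5,6,7}->{3,4,5}; Z {5,7,8}->{7,8}
Constraint 2 (X + Y = Z) on D(X)={3,4,5} D(Y)={3,4,5} D(Z)={7,8}: no change
Constraint 3 (X < Z) on D(X)={3,4,5} D(Z)={7,8}: no change
So after all 3 constraints: D(Y) = {3,4,5}

Answer: {3,4,5}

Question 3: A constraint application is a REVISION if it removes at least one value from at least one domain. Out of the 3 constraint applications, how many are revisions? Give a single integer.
Constraint 1 (Y + X = Z) on D(Y)={3,4,5,6,7,8} D(X)={3,4,5,6,7} D(Z)={5,7,8}: Y {3,4,5,6,7,8}->{3,4,5}; X {3,4,5,6,7}->{3,4,5}; Z {5,7,8}->{7,8} => REVISION
Constraint 2 (X + Y = Z) on D(X)={3,4,5} D(Y)={3,4,5} D(Z)={7,8}: no change => not a revision
Constraint 3 (X < Z) on D(X)={3,4,5} D(Z)={7,8}: no change => not a revision
Total revisions = 1

Answer: 1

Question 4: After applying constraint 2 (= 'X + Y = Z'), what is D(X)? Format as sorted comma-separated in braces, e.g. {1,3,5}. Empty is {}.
Constraint 1 (Y + X = Z) on D(Y)={3,4,5,6,7,8} D(X)={3,4,5,6,7} D(Z)={5,7,8}: Y {3,4,5,6,7,8}->{3,4,5}; X {3,4,5,6,7}->{3,4,5}; Z {5,7,8}->{7,8}
Constraint 2 (X + Y = Z) on D(X)={3,4,5} D(Y)={3,4,5} D(Z)={7,8}: no change
So after constraint 2: D(X) = {3,4,5}

Answer: {3,4,5}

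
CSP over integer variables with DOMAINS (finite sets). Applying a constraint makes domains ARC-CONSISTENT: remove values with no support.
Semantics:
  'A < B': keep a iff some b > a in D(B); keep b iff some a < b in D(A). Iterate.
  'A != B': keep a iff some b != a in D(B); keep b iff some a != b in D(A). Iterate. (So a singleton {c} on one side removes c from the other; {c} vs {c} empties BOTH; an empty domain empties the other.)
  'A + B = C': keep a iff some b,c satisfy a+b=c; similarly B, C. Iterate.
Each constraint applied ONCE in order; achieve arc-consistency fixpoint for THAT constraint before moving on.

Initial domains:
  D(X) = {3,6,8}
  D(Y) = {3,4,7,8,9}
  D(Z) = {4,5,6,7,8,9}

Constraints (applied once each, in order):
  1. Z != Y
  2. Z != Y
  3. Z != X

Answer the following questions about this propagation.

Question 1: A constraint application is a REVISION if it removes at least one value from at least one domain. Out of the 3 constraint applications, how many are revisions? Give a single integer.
Constraint 1 (Z != Y) on D(Z)={4,5,6,7,8,9} D(Y)={3,4,7,8,9}: no change => not a revision
Constraint 2 (Z != Y) on D(Z)={4,5,6,7,8,9} D(Y)={3,4,7,8,9}: no change => not a revision
Constraint 3 (Z != X) on D(Z)={4,5,6,7,8,9} D(X)={3,6,8}: no change => not a revision
Total revisions = 0

Answer: 0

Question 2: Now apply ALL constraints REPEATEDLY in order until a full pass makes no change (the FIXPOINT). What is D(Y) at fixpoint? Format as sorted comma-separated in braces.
Answer: {3,4,7,8,9}

Derivation:
pass 0 (initial): D(Y)={3,4,7,8,9}
pass 1: no change
Fixpoint after 1 passes: D(Y) = {3,4,7,8,9}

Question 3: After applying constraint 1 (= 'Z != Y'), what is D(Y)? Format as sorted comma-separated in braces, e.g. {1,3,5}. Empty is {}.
Answer: {3,4,7,8,9}

Derivation:
Constraint 1 (Z != Y) on D(Z)={4,5,6,7,8,9} D(Y)={3,4,7,8,9}: no change
So after constraint 1: D(Y) = {3,4,7,8,9}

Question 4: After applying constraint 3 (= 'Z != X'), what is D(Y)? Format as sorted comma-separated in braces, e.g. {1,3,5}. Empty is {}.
Answer: {3,4,7,8,9}

Derivation:
Constraint 1 (Z != Y) on D(Z)={4,5,6,7,8,9} D(Y)={3,4,7,8,9}: no change
Constraint 2 (Z != Y) on D(Z)={4,5,6,7,8,9} D(Y)={3,4,7,8,9}: no change
Constraint 3 (Z != X) on D(Z)={4,5,6,7,8,9} D(X)={3,6,8}: no change
So after constraint 3: D(Y) = {3,4,7,8,9}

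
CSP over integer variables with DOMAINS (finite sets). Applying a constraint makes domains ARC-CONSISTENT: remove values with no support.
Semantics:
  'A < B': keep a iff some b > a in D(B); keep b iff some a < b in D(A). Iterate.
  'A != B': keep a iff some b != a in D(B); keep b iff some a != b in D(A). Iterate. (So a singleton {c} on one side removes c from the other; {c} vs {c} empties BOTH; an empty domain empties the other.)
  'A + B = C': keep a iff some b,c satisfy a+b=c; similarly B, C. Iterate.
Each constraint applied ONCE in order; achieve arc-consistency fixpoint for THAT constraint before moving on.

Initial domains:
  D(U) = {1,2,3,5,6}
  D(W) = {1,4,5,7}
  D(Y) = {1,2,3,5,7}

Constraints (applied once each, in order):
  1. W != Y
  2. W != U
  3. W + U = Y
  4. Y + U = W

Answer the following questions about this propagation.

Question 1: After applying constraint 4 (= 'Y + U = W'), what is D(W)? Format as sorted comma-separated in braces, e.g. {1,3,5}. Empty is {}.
Constraint 1 (W != Y) on D(W)={1,4,5,7} D(Y)={1,2,3,5,7}: no change
Constraint 2 (W != U) on D(W)={1,4,5,7} D(U)={1,2,3,5,6}: no change
Constraint 3 (W + U = Y) on D(W)={1,4,5,7} D(U)={1,2,3,5,6} D(Y)={1,2,3,5,7}: W {1,4,5,7}->{1,4,5}; U {1,2,3,5,6}->{1,2,3,6}; Y {1,2,3,5,7}->{2,3,5,7}
Constraint 4 (Y + U = W) on D(Y)={2,3,5,7} D(U)={1,2,3,6} D(W)={1,4,5}: Y {2,3,5,7}->{2,3}; U {1,2,3,6}->{1,2,3}; W {1,4,5}->{4,5}
So after constraint 4: D(W) = {4,5}

Answer: {4,5}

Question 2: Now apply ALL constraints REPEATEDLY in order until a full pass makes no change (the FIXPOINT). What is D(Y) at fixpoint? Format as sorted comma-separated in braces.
Answer: {}

Derivation:
pass 0 (initial): D(Y)={1,2,3,5,7}
pass 1: U {1,2,3,5,6}->{1,2,3}; W {1,4,5,7}->{4,5}; Y {1,2,3,5,7}->{2,3}
pass 2: U {1,2,3}->{}; W {4,5}->{}; Y {2,3}->{}
pass 3: no change
Fixpoint after 3 passes: D(Y) = {}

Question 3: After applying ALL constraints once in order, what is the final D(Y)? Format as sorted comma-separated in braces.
Constraint 1 (W != Y) on D(W)={1,4,5,7} D(Y)={1,2,3,5,7}: no change
Constraint 2 (W != U) on D(W)={1,4,5,7} D(U)={1,2,3,5,6}: no change
Constraint 3 (W + U = Y) on D(W)={1,4,5,7} D(U)={1,2,3,5,6} D(Y)={1,2,3,5,7}: W {1,4,5,7}->{1,4,5}; U {1,2,3,5,6}->{1,2,3,6}; Y {1,2,3,5,7}->{2,3,5,7}
Constraint 4 (Y + U = W) on D(Y)={2,3,5,7} D(U)={1,2,3,6} D(W)={1,4,5}: Y {2,3,5,7}->{2,3}; U {1,2,3,6}->{1,2,3}; W {1,4,5}->{4,5}
So after all 4 constraints: D(Y) = {2,3}

Answer: {2,3}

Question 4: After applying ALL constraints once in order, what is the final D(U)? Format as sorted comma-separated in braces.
Answer: {1,2,3}

Derivation:
Constraint 1 (W != Y) on D(W)={1,4,5,7} D(Y)={1,2,3,5,7}: no change
Constraint 2 (W != U) on D(W)={1,4,5,7} D(U)={1,2,3,5,6}: no change
Constraint 3 (W + U = Y) on D(W)={1,4,5,7} D(U)={1,2,3,5,6} D(Y)={1,2,3,5,7}: W {1,4,5,7}->{1,4,5}; U {1,2,3,5,6}->{1,2,3,6}; Y {1,2,3,5,7}->{2,3,5,7}
Constraint 4 (Y + U = W) on D(Y)={2,3,5,7} D(U)={1,2,3,6} D(W)={1,4,5}: Y {2,3,5,7}->{2,3}; U {1,2,3,6}->{1,2,3}; W {1,4,5}->{4,5}
So after all 4 constraints: D(U) = {1,2,3}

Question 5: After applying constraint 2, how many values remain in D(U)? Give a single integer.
Answer: 5

Derivation:
Constraint 1 (W != Y) on D(W)={1,4,5,7} D(Y)={1,2,3,5,7}: no change
Constraint 2 (W != U) on D(W)={1,4,5,7} D(U)={1,2,3,5,6}: no change
So after constraint 2: D(U)={1,2,3,5,6}, size = 5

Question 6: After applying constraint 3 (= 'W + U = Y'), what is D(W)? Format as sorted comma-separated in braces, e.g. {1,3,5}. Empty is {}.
Constraint 1 (W != Y) on D(W)={1,4,5,7} D(Y)={1,2,3,5,7}: no change
Constraint 2 (W != U) on D(W)={1,4,5,7} D(U)={1,2,3,5,6}: no change
Constraint 3 (W + U = Y) on D(W)={1,4,5,7} D(U)={1,2,3,5,6} D(Y)={1,2,3,5,7}: W {1,4,5,7}->{1,4,5}; U {1,2,3,5,6}->{1,2,3,6}; Y {1,2,3,5,7}->{2,3,5,7}
So after constraint 3: D(W) = {1,4,5}

Answer: {1,4,5}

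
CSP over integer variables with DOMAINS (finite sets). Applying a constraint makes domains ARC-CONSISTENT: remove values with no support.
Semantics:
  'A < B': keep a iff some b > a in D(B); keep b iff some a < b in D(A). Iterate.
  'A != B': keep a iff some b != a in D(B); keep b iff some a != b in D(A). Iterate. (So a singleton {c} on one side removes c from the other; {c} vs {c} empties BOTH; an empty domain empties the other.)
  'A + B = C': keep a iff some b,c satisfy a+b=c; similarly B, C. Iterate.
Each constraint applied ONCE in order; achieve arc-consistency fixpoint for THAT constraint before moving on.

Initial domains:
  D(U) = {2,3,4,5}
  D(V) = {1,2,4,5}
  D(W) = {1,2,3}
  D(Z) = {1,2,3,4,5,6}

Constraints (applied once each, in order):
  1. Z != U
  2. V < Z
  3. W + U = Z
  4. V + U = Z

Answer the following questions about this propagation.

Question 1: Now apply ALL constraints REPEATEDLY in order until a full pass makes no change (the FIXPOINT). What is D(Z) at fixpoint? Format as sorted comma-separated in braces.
pass 0 (initial): D(Z)={1,2,3,4,5,6}
pass 1: V {1,2,4,5}->{1,2,4}; Z {1,2,3,4,5,6}->{3,4,5,6}
pass 2: no change
Fixpoint after 2 passes: D(Z) = {3,4,5,6}

Answer: {3,4,5,6}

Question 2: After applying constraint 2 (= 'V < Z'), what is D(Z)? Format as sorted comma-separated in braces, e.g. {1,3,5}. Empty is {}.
Constraint 1 (Z != U) on D(Z)={1,2,3,4,5,6} D(U)={2,3,4,5}: no change
Constraint 2 (V < Z) on D(V)={1,2,4,5} D(Z)={1,2,3,4,5,6}: Z {1,2,3,4,5,6}->{2,3,4,5,6}
So after constraint 2: D(Z) = {2,3,4,5,6}

Answer: {2,3,4,5,6}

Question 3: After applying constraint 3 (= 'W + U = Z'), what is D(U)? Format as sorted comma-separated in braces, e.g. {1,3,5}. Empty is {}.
Answer: {2,3,4,5}

Derivation:
Constraint 1 (Z != U) on D(Z)={1,2,3,4,5,6} D(U)={2,3,4,5}: no change
Constraint 2 (V < Z) on D(V)={1,2,4,5} D(Z)={1,2,3,4,5,6}: Z {1,2,3,4,5,6}->{2,3,4,5,6}
Constraint 3 (W + U = Z) on D(W)={1,2,3} D(U)={2,3,4,5} D(Z)={2,3,4,5,6}: Z {2,3,4,5,6}->{3,4,5,6}
So after constraint 3: D(U) = {2,3,4,5}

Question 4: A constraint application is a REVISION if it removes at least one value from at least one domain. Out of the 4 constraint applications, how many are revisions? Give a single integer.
Answer: 3

Derivation:
Constraint 1 (Z != U) on D(Z)={1,2,3,4,5,6} D(U)={2,3,4,5}: no change => not a revision
Constraint 2 (V < Z) on D(V)={1,2,4,5} D(Z)={1,2,3,4,5,6}: Z {1,2,3,4,5,6}->{2,3,4,5,6} => REVISION
Constraint 3 (W + U = Z) on D(W)={1,2,3} D(U)={2,3,4,5} D(Z)={2,3,4,5,6}: Z {2,3,4,5,6}->{3,4,5,6} => REVISION
Constraint 4 (V + U = Z) on D(V)={1,2,4,5} D(U)={2,3,4,5} D(Z)={3,4,5,6}: V {1,2,4,5}->{1,2,4} => REVISION
Total revisions = 3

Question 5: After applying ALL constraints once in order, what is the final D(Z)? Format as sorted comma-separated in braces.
Constraint 1 (Z != U) on D(Z)={1,2,3,4,5,6} D(U)={2,3,4,5}: no change
Constraint 2 (V < Z) on D(V)={1,2,4,5} D(Z)={1,2,3,4,5,6}: Z {1,2,3,4,5,6}->{2,3,4,5,6}
Constraint 3 (W + U = Z) on D(W)={1,2,3} D(U)={2,3,4,5} D(Z)={2,3,4,5,6}: Z {2,3,4,5,6}->{3,4,5,6}
Constraint 4 (V + U = Z) on D(V)={1,2,4,5} D(U)={2,3,4,5} D(Z)={3,4,5,6}: V {1,2,4,5}->{1,2,4}
So after all 4 constraints: D(Z) = {3,4,5,6}

Answer: {3,4,5,6}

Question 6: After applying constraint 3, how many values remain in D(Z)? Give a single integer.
Answer: 4

Derivation:
Constraint 1 (Z != U) on D(Z)={1,2,3,4,5,6} D(U)={2,3,4,5}: no change
Constraint 2 (V < Z) on D(V)={1,2,4,5} D(Z)={1,2,3,4,5,6}: Z {1,2,3,4,5,6}->{2,3,4,5,6}
Constraint 3 (W + U = Z) on D(W)={1,2,3} D(U)={2,3,4,5} D(Z)={2,3,4,5,6}: Z {2,3,4,5,6}->{3,4,5,6}
So after constraint 3: D(Z)={3,4,5,6}, size = 4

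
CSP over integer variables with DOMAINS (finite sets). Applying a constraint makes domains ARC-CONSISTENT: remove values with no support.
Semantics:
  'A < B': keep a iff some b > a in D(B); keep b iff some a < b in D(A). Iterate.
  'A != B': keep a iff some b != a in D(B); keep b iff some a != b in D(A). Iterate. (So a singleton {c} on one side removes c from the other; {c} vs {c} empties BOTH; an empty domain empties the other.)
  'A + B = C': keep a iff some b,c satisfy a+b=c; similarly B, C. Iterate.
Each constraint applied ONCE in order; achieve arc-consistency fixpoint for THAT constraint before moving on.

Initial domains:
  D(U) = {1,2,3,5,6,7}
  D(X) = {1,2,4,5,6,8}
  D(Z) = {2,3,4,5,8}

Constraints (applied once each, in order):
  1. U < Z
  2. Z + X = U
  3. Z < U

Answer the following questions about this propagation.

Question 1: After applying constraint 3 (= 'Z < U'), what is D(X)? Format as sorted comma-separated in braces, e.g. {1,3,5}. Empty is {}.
Constraint 1 (U < Z) on D(U)={1,2,3,5,6,7} D(Z)={2,3,4,5,8}: no change
Constraint 2 (Z + X = U) on D(Z)={2,3,4,5,8} D(X)={1,2,4,5,6,8} D(U)={1,2,3,5,6,7}: Z {2,3,4,5,8}->{2,3,4,5}; X {1,2,4,5,6,8}->{1,2,4,5}; U {1,2,3,5,6,7}->{3,5,6,7}
Constraint 3 (Z < U) on D(Z)={2,3,4,5} D(U)={3,5,6,7}: no change
So after constraint 3: D(X) = {1,2,4,5}

Answer: {1,2,4,5}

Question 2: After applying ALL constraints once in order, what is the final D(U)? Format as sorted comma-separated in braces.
Constraint 1 (U < Z) on D(U)={1,2,3,5,6,7} D(Z)={2,3,4,5,8}: no change
Constraint 2 (Z + X = U) on D(Z)={2,3,4,5,8} D(X)={1,2,4,5,6,8} D(U)={1,2,3,5,6,7}: Z {2,3,4,5,8}->{2,3,4,5}; X {1,2,4,5,6,8}->{1,2,4,5}; U {1,2,3,5,6,7}->{3,5,6,7}
Constraint 3 (Z < U) on D(Z)={2,3,4,5} D(U)={3,5,6,7}: no change
So after all 3 constraints: D(U) = {3,5,6,7}

Answer: {3,5,6,7}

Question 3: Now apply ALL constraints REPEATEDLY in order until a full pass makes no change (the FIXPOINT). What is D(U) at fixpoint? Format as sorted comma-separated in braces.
Answer: {}

Derivation:
pass 0 (initial): D(U)={1,2,3,5,6,7}
pass 1: U {1,2,3,5,6,7}->{3,5,6,7}; X {1,2,4,5,6,8}->{1,2,4,5}; Z {2,3,4,5,8}->{2,3,4,5}
pass 2: U {3,5,6,7}->{}; X {1,2,4,5}->{}; Z {2,3,4,5}->{}
pass 3: no change
Fixpoint after 3 passes: D(U) = {}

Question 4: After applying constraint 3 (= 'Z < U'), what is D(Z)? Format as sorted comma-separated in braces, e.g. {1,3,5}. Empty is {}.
Answer: {2,3,4,5}

Derivation:
Constraint 1 (U < Z) on D(U)={1,2,3,5,6,7} D(Z)={2,3,4,5,8}: no change
Constraint 2 (Z + X = U) on D(Z)={2,3,4,5,8} D(X)={1,2,4,5,6,8} D(U)={1,2,3,5,6,7}: Z {2,3,4,5,8}->{2,3,4,5}; X {1,2,4,5,6,8}->{1,2,4,5}; U {1,2,3,5,6,7}->{3,5,6,7}
Constraint 3 (Z < U) on D(Z)={2,3,4,5} D(U)={3,5,6,7}: no change
So after constraint 3: D(Z) = {2,3,4,5}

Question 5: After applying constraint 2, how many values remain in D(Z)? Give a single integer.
Answer: 4

Derivation:
Constraint 1 (U < Z) on D(U)={1,2,3,5,6,7} D(Z)={2,3,4,5,8}: no change
Constraint 2 (Z + X = U) on D(Z)={2,3,4,5,8} D(X)={1,2,4,5,6,8} D(U)={1,2,3,5,6,7}: Z {2,3,4,5,8}->{2,3,4,5}; X {1,2,4,5,6,8}->{1,2,4,5}; U {1,2,3,5,6,7}->{3,5,6,7}
So after constraint 2: D(Z)={2,3,4,5}, size = 4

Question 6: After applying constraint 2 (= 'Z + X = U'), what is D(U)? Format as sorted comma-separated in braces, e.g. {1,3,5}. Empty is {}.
Answer: {3,5,6,7}

Derivation:
Constraint 1 (U < Z) on D(U)={1,2,3,5,6,7} D(Z)={2,3,4,5,8}: no change
Constraint 2 (Z + X = U) on D(Z)={2,3,4,5,8} D(X)={1,2,4,5,6,8} D(U)={1,2,3,5,6,7}: Z {2,3,4,5,8}->{2,3,4,5}; X {1,2,4,5,6,8}->{1,2,4,5}; U {1,2,3,5,6,7}->{3,5,6,7}
So after constraint 2: D(U) = {3,5,6,7}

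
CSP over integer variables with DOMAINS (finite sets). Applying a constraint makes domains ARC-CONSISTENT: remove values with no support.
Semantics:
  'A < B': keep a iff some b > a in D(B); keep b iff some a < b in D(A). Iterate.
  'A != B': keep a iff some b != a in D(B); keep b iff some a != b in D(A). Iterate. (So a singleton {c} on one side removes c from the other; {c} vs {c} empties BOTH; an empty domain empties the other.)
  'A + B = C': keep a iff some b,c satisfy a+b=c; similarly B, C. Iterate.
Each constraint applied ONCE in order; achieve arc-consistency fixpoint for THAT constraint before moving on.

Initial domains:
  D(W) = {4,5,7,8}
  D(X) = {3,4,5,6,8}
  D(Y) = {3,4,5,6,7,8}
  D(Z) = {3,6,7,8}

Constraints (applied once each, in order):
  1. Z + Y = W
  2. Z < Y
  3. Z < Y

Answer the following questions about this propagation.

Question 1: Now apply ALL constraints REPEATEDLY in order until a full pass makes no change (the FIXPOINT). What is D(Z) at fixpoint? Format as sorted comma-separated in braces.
pass 0 (initial): D(Z)={3,6,7,8}
pass 1: W {4,5,7,8}->{7,8}; Y {3,4,5,6,7,8}->{4,5}; Z {3,6,7,8}->{3}
pass 2: no change
Fixpoint after 2 passes: D(Z) = {3}

Answer: {3}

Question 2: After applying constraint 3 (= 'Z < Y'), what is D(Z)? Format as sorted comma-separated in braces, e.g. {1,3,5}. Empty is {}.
Answer: {3}

Derivation:
Constraint 1 (Z + Y = W) on D(Z)={3,6,7,8} D(Y)={3,4,5,6,7,8} D(W)={4,5,7,8}: Z {3,6,7,8}->{3}; Y {3,4,5,6,7,8}->{4,5}; W {4,5,7,8}->{7,8}
Constraint 2 (Z < Y) on D(Z)={3} D(Y)={4,5}: no change
Constraint 3 (Z < Y) on D(Z)={3} D(Y)={4,5}: no change
So after constraint 3: D(Z) = {3}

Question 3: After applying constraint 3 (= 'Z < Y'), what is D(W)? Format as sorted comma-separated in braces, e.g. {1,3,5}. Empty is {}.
Constraint 1 (Z + Y = W) on D(Z)={3,6,7,8} D(Y)={3,4,5,6,7,8} D(W)={4,5,7,8}: Z {3,6,7,8}->{3}; Y {3,4,5,6,7,8}->{4,5}; W {4,5,7,8}->{7,8}
Constraint 2 (Z < Y) on D(Z)={3} D(Y)={4,5}: no change
Constraint 3 (Z < Y) on D(Z)={3} D(Y)={4,5}: no change
So after constraint 3: D(W) = {7,8}

Answer: {7,8}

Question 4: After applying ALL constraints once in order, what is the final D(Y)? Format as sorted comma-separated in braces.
Answer: {4,5}

Derivation:
Constraint 1 (Z + Y = W) on D(Z)={3,6,7,8} D(Y)={3,4,5,6,7,8} D(W)={4,5,7,8}: Z {3,6,7,8}->{3}; Y {3,4,5,6,7,8}->{4,5}; W {4,5,7,8}->{7,8}
Constraint 2 (Z < Y) on D(Z)={3} D(Y)={4,5}: no change
Constraint 3 (Z < Y) on D(Z)={3} D(Y)={4,5}: no change
So after all 3 constraints: D(Y) = {4,5}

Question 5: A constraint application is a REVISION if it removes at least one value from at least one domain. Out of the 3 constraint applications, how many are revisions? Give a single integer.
Constraint 1 (Z + Y = W) on D(Z)={3,6,7,8} D(Y)={3,4,5,6,7,8} D(W)={4,5,7,8}: Z {3,6,7,8}->{3}; Y {3,4,5,6,7,8}->{4,5}; W {4,5,7,8}->{7,8} => REVISION
Constraint 2 (Z < Y) on D(Z)={3} D(Y)={4,5}: no change => not a revision
Constraint 3 (Z < Y) on D(Z)={3} D(Y)={4,5}: no change => not a revision
Total revisions = 1

Answer: 1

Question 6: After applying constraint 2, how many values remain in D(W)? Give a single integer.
Constraint 1 (Z + Y = W) on D(Z)={3,6,7,8} D(Y)={3,4,5,6,7,8} D(W)={4,5,7,8}: Z {3,6,7,8}->{3}; Y {3,4,5,6,7,8}->{4,5}; W {4,5,7,8}->{7,8}
Constraint 2 (Z < Y) on D(Z)={3} D(Y)={4,5}: no change
So after constraint 2: D(W)={7,8}, size = 2

Answer: 2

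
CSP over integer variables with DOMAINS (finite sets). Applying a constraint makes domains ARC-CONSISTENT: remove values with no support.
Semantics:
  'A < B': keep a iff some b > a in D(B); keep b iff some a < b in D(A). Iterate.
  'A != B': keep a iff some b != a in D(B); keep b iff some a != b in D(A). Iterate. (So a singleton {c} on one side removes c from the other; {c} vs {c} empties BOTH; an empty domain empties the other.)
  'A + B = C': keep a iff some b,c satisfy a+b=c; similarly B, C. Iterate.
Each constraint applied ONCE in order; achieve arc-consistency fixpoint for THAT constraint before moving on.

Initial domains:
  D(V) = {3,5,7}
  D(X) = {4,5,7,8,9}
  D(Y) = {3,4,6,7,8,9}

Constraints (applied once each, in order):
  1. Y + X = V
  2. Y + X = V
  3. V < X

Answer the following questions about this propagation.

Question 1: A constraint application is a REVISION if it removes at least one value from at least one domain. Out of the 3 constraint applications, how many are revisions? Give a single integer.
Answer: 2

Derivation:
Constraint 1 (Y + X = V) on D(Y)={3,4,6,7,8,9} D(X)={4,5,7,8,9} D(V)={3,5,7}: Y {3,4,6,7,8,9}->{3}; X {4,5,7,8,9}->{4}; V {3,5,7}->{7} => REVISION
Constraint 2 (Y + X = V) on D(Y)={3} D(X)={4} D(V)={7}: no change => not a revision
Constraint 3 (V < X) on D(V)={7} D(X)={4}: V {7}->{}; X {4}->{} => REVISION
Total revisions = 2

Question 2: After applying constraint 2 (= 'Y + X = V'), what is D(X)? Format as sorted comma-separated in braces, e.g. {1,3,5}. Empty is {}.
Constraint 1 (Y + X = V) on D(Y)={3,4,6,7,8,9} D(X)={4,5,7,8,9} D(V)={3,5,7}: Y {3,4,6,7,8,9}->{3}; X {4,5,7,8,9}->{4}; V {3,5,7}->{7}
Constraint 2 (Y + X = V) on D(Y)={3} D(X)={4} D(V)={7}: no change
So after constraint 2: D(X) = {4}

Answer: {4}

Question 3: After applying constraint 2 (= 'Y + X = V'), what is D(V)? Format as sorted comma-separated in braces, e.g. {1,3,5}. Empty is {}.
Constraint 1 (Y + X = V) on D(Y)={3,4,6,7,8,9} D(X)={4,5,7,8,9} D(V)={3,5,7}: Y {3,4,6,7,8,9}->{3}; X {4,5,7,8,9}->{4}; V {3,5,7}->{7}
Constraint 2 (Y + X = V) on D(Y)={3} D(X)={4} D(V)={7}: no change
So after constraint 2: D(V) = {7}

Answer: {7}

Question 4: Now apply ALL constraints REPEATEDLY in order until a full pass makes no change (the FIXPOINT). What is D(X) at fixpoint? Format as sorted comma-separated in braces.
pass 0 (initial): D(X)={4,5,7,8,9}
pass 1: V {3,5,7}->{}; X {4,5,7,8,9}->{}; Y {3,4,6,7,8,9}->{3}
pass 2: Y {3}->{}
pass 3: no change
Fixpoint after 3 passes: D(X) = {}

Answer: {}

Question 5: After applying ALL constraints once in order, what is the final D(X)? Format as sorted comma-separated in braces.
Answer: {}

Derivation:
Constraint 1 (Y + X = V) on D(Y)={3,4,6,7,8,9} D(X)={4,5,7,8,9} D(V)={3,5,7}: Y {3,4,6,7,8,9}->{3}; X {4,5,7,8,9}->{4}; V {3,5,7}->{7}
Constraint 2 (Y + X = V) on D(Y)={3} D(X)={4} D(V)={7}: no change
Constraint 3 (V < X) on D(V)={7} D(X)={4}: V {7}->{}; X {4}->{}
So after all 3 constraints: D(X) = {}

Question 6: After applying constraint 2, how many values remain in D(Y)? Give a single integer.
Constraint 1 (Y + X = V) on D(Y)={3,4,6,7,8,9} D(X)={4,5,7,8,9} D(V)={3,5,7}: Y {3,4,6,7,8,9}->{3}; X {4,5,7,8,9}->{4}; V {3,5,7}->{7}
Constraint 2 (Y + X = V) on D(Y)={3} D(X)={4} D(V)={7}: no change
So after constraint 2: D(Y)={3}, size = 1

Answer: 1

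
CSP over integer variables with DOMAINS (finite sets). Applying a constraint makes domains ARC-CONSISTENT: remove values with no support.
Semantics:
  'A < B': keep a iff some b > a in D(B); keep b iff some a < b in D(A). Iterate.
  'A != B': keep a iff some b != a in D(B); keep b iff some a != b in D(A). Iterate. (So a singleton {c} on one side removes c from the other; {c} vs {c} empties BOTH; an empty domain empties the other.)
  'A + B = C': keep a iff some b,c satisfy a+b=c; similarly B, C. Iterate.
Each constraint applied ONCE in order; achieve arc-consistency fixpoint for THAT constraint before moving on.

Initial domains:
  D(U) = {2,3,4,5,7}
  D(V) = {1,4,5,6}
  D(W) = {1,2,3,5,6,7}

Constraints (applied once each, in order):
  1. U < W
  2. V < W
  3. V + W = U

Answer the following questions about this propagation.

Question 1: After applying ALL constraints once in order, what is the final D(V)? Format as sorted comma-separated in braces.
Constraint 1 (U < W) on D(U)={2,3,4,5,7} D(W)={1,2,3,5,6,7}: U {2,3,4,5,7}->{2,3,4,5}; W {1,2,3,5,6,7}->{3,5,6,7}
Constraint 2 (V < W) on D(V)={1,4,5,6} D(W)={3,5,6,7}: no change
Constraint 3 (V + W = U) on D(V)={1,4,5,6} D(W)={3,5,6,7} D(U)={2,3,4,5}: V {1,4,5,6}->{1}; W {3,5,6,7}->{3}; U {2,3,4,5}->{4}
So after all 3 constraints: D(V) = {1}

Answer: {1}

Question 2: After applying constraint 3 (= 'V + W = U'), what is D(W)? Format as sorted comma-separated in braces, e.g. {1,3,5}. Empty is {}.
Answer: {3}

Derivation:
Constraint 1 (U < W) on D(U)={2,3,4,5,7} D(W)={1,2,3,5,6,7}: U {2,3,4,5,7}->{2,3,4,5}; W {1,2,3,5,6,7}->{3,5,6,7}
Constraint 2 (V < W) on D(V)={1,4,5,6} D(W)={3,5,6,7}: no change
Constraint 3 (V + W = U) on D(V)={1,4,5,6} D(W)={3,5,6,7} D(U)={2,3,4,5}: V {1,4,5,6}->{1}; W {3,5,6,7}->{3}; U {2,3,4,5}->{4}
So after constraint 3: D(W) = {3}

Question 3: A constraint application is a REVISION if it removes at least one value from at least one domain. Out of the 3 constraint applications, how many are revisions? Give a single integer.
Constraint 1 (U < W) on D(U)={2,3,4,5,7} D(W)={1,2,3,5,6,7}: U {2,3,4,5,7}->{2,3,4,5}; W {1,2,3,5,6,7}->{3,5,6,7} => REVISION
Constraint 2 (V < W) on D(V)={1,4,5,6} D(W)={3,5,6,7}: no change => not a revision
Constraint 3 (V + W = U) on D(V)={1,4,5,6} D(W)={3,5,6,7} D(U)={2,3,4,5}: V {1,4,5,6}->{1}; W {3,5,6,7}->{3}; U {2,3,4,5}->{4} => REVISION
Total revisions = 2

Answer: 2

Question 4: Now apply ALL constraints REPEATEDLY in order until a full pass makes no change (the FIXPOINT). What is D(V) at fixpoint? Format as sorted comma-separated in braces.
Answer: {}

Derivation:
pass 0 (initial): D(V)={1,4,5,6}
pass 1: U {2,3,4,5,7}->{4}; V {1,4,5,6}->{1}; W {1,2,3,5,6,7}->{3}
pass 2: U {4}->{}; V {1}->{}; W {3}->{}
pass 3: no change
Fixpoint after 3 passes: D(V) = {}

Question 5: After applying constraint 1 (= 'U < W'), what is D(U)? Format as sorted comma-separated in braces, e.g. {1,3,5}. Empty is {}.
Constraint 1 (U < W) on D(U)={2,3,4,5,7} D(W)={1,2,3,5,6,7}: U {2,3,4,5,7}->{2,3,4,5}; W {1,2,3,5,6,7}->{3,5,6,7}
So after constraint 1: D(U) = {2,3,4,5}

Answer: {2,3,4,5}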